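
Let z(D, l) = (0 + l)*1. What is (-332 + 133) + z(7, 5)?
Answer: -194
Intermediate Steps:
z(D, l) = l (z(D, l) = l*1 = l)
(-332 + 133) + z(7, 5) = (-332 + 133) + 5 = -199 + 5 = -194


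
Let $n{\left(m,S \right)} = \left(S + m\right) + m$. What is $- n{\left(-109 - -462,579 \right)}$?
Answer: $-1285$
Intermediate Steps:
$n{\left(m,S \right)} = S + 2 m$
$- n{\left(-109 - -462,579 \right)} = - (579 + 2 \left(-109 - -462\right)) = - (579 + 2 \left(-109 + 462\right)) = - (579 + 2 \cdot 353) = - (579 + 706) = \left(-1\right) 1285 = -1285$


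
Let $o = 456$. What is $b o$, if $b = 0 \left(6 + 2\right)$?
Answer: $0$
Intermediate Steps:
$b = 0$ ($b = 0 \cdot 8 = 0$)
$b o = 0 \cdot 456 = 0$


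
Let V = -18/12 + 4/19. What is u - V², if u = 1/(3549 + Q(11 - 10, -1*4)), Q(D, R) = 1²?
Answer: -4261053/2563100 ≈ -1.6625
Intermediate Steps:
Q(D, R) = 1
V = -49/38 (V = -18*1/12 + 4*(1/19) = -3/2 + 4/19 = -49/38 ≈ -1.2895)
u = 1/3550 (u = 1/(3549 + 1) = 1/3550 ≈ 0.00028169)
u - V² = 1/3550 - (-49/38)² = 1/3550 - 1*2401/1444 = 1/3550 - 2401/1444 = -4261053/2563100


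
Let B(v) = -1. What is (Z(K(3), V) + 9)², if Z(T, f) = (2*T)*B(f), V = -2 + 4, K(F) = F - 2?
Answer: 49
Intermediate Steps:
K(F) = -2 + F
V = 2
Z(T, f) = -2*T (Z(T, f) = (2*T)*(-1) = -2*T)
(Z(K(3), V) + 9)² = (-2*(-2 + 3) + 9)² = (-2*1 + 9)² = (-2 + 9)² = 7² = 49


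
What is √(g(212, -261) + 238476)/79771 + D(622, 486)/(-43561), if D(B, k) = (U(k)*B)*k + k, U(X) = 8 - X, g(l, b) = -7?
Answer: 144495090/43561 + √238469/79771 ≈ 3317.1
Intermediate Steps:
D(B, k) = k + B*k*(8 - k) (D(B, k) = ((8 - k)*B)*k + k = (B*(8 - k))*k + k = B*k*(8 - k) + k = k + B*k*(8 - k))
√(g(212, -261) + 238476)/79771 + D(622, 486)/(-43561) = √(-7 + 238476)/79771 - 1*486*(-1 + 622*(-8 + 486))/(-43561) = √238469*(1/79771) - 1*486*(-1 + 622*478)*(-1/43561) = √238469/79771 - 1*486*(-1 + 297316)*(-1/43561) = √238469/79771 - 1*486*297315*(-1/43561) = √238469/79771 - 144495090*(-1/43561) = √238469/79771 + 144495090/43561 = 144495090/43561 + √238469/79771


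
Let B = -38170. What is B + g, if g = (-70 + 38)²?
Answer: -37146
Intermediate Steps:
g = 1024 (g = (-32)² = 1024)
B + g = -38170 + 1024 = -37146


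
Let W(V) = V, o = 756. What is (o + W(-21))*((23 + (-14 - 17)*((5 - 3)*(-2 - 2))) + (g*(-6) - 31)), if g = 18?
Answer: 97020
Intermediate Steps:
(o + W(-21))*((23 + (-14 - 17)*((5 - 3)*(-2 - 2))) + (g*(-6) - 31)) = (756 - 21)*((23 + (-14 - 17)*((5 - 3)*(-2 - 2))) + (18*(-6) - 31)) = 735*((23 - 62*(-4)) + (-108 - 31)) = 735*((23 - 31*(-8)) - 139) = 735*((23 + 248) - 139) = 735*(271 - 139) = 735*132 = 97020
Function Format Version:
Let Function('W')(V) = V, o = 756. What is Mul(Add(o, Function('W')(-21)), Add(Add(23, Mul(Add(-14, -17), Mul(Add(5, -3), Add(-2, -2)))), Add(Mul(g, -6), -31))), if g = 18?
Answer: 97020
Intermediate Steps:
Mul(Add(o, Function('W')(-21)), Add(Add(23, Mul(Add(-14, -17), Mul(Add(5, -3), Add(-2, -2)))), Add(Mul(g, -6), -31))) = Mul(Add(756, -21), Add(Add(23, Mul(Add(-14, -17), Mul(Add(5, -3), Add(-2, -2)))), Add(Mul(18, -6), -31))) = Mul(735, Add(Add(23, Mul(-31, Mul(2, -4))), Add(-108, -31))) = Mul(735, Add(Add(23, Mul(-31, -8)), -139)) = Mul(735, Add(Add(23, 248), -139)) = Mul(735, Add(271, -139)) = Mul(735, 132) = 97020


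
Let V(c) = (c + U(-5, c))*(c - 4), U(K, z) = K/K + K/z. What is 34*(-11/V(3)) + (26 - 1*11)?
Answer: 1227/7 ≈ 175.29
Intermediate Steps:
U(K, z) = 1 + K/z
V(c) = (-4 + c)*(c + (-5 + c)/c) (V(c) = (c + (-5 + c)/c)*(c - 4) = (c + (-5 + c)/c)*(-4 + c) = (-4 + c)*(c + (-5 + c)/c))
34*(-11/V(3)) + (26 - 1*11) = 34*(-11/(-9 + 3² - 3*3 + 20/3)) + (26 - 1*11) = 34*(-11/(-9 + 9 - 9 + 20*(⅓))) + (26 - 11) = 34*(-11/(-9 + 9 - 9 + 20/3)) + 15 = 34*(-11/(-7/3)) + 15 = 34*(-11*(-3/7)) + 15 = 34*(33/7) + 15 = 1122/7 + 15 = 1227/7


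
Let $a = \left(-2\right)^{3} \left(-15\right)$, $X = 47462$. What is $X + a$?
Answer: $47582$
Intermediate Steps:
$a = 120$ ($a = \left(-8\right) \left(-15\right) = 120$)
$X + a = 47462 + 120 = 47582$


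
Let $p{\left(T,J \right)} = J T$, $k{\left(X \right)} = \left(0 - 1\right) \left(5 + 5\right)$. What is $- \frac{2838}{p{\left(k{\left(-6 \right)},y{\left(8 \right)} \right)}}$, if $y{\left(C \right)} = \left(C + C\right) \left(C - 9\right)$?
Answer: $- \frac{1419}{80} \approx -17.737$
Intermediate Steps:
$y{\left(C \right)} = 2 C \left(-9 + C\right)$
$k{\left(X \right)} = -10$ ($k{\left(X \right)} = \left(-1\right) 10 = -10$)
$- \frac{2838}{p{\left(k{\left(-6 \right)},y{\left(8 \right)} \right)}} = - \frac{2838}{2 \cdot 8 \left(-9 + 8\right) \left(-10\right)} = - \frac{2838}{2 \cdot 8 \left(-1\right) \left(-10\right)} = - \frac{2838}{\left(-16\right) \left(-10\right)} = - \frac{2838}{160} = \left(-2838\right) \frac{1}{160} = - \frac{1419}{80}$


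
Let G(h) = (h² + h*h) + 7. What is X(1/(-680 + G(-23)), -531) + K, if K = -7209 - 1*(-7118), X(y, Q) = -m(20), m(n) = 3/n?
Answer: -1823/20 ≈ -91.150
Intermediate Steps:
G(h) = 7 + 2*h² (G(h) = (h² + h²) + 7 = 2*h² + 7 = 7 + 2*h²)
X(y, Q) = -3/20
K = -91 (K = -7209 + 7118 = -91)
X(1/(-680 + G(-23)), -531) + K = -3/20 - 91 = -1823/20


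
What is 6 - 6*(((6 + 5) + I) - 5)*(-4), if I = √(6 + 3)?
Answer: 222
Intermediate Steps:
I = 3 (I = √9 = 3)
6 - 6*(((6 + 5) + I) - 5)*(-4) = 6 - 6*(((6 + 5) + 3) - 5)*(-4) = 6 - 6*((11 + 3) - 5)*(-4) = 6 - 6*(14 - 5)*(-4) = 6 - 54*(-4) = 6 - 6*(-36) = 6 + 216 = 222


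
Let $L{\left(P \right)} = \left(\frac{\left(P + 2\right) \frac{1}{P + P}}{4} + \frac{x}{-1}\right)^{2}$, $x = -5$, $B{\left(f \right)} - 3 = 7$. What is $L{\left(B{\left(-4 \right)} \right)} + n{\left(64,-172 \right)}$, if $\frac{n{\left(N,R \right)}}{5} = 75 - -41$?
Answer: $\frac{242609}{400} \approx 606.52$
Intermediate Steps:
$B{\left(f \right)} = 10$ ($B{\left(f \right)} = 3 + 7 = 10$)
$n{\left(N,R \right)} = 580$ ($n{\left(N,R \right)} = 5 \left(75 - -41\right) = 5 \left(75 + 41\right) = 5 \cdot 116 = 580$)
$L{\left(P \right)} = \left(5 + \frac{2 + P}{8 P}\right)^{2}$ ($L{\left(P \right)} = \left(\frac{\left(P + 2\right) \frac{1}{P + P}}{4} - \frac{5}{-1}\right)^{2} = \left(\frac{2 + P}{2 P} \frac{1}{4} - -5\right)^{2} = \left(\left(2 + P\right) \frac{1}{2 P} \frac{1}{4} + 5\right)^{2} = \left(\frac{2 + P}{2 P} \frac{1}{4} + 5\right)^{2} = \left(\frac{2 + P}{8 P} + 5\right)^{2} = \left(5 + \frac{2 + P}{8 P}\right)^{2}$)
$L{\left(B{\left(-4 \right)} \right)} + n{\left(64,-172 \right)} = \frac{\left(2 + 41 \cdot 10\right)^{2}}{64 \cdot 100} + 580 = \frac{1}{64} \cdot \frac{1}{100} \left(2 + 410\right)^{2} + 580 = \frac{1}{64} \cdot \frac{1}{100} \cdot 412^{2} + 580 = \frac{1}{64} \cdot \frac{1}{100} \cdot 169744 + 580 = \frac{10609}{400} + 580 = \frac{242609}{400}$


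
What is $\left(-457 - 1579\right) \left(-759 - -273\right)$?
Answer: $989496$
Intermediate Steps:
$\left(-457 - 1579\right) \left(-759 - -273\right) = - 2036 \left(-759 + 273\right) = \left(-2036\right) \left(-486\right) = 989496$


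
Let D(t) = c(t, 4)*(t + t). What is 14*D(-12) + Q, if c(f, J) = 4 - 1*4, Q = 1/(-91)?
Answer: -1/91 ≈ -0.010989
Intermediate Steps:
Q = -1/91 ≈ -0.010989
c(f, J) = 0 (c(f, J) = 4 - 4 = 0)
D(t) = 0 (D(t) = 0*(t + t) = 0*(2*t) = 0)
14*D(-12) + Q = 14*0 - 1/91 = 0 - 1/91 = -1/91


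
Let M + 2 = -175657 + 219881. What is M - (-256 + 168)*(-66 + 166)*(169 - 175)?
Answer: -8578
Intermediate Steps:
M = 44222 (M = -2 + (-175657 + 219881) = -2 + 44224 = 44222)
M - (-256 + 168)*(-66 + 166)*(169 - 175) = 44222 - (-256 + 168)*(-66 + 166)*(169 - 175) = 44222 - (-88)*100*(-6) = 44222 - (-88)*(-600) = 44222 - 1*52800 = 44222 - 52800 = -8578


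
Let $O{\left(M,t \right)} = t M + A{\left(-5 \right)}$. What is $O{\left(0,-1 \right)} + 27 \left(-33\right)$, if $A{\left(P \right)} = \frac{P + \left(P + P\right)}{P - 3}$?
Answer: $- \frac{7113}{8} \approx -889.13$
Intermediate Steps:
$A{\left(P \right)} = \frac{3 P}{-3 + P}$ ($A{\left(P \right)} = \frac{P + 2 P}{-3 + P} = \frac{3 P}{-3 + P}$)
$O{\left(M,t \right)} = \frac{15}{8} + M t$ ($O{\left(M,t \right)} = t M + 3 \left(-5\right) \frac{1}{-3 - 5} = M t + 3 \left(-5\right) \frac{1}{-8} = M t + 3 \left(-5\right) \left(- \frac{1}{8}\right) = M t + \frac{15}{8} = \frac{15}{8} + M t$)
$O{\left(0,-1 \right)} + 27 \left(-33\right) = \left(\frac{15}{8} + 0 \left(-1\right)\right) + 27 \left(-33\right) = \left(\frac{15}{8} + 0\right) - 891 = \frac{15}{8} - 891 = - \frac{7113}{8}$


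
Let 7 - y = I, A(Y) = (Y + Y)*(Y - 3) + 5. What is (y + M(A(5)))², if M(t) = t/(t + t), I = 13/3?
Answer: 361/36 ≈ 10.028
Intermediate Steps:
A(Y) = 5 + 2*Y*(-3 + Y) (A(Y) = (2*Y)*(-3 + Y) + 5 = 2*Y*(-3 + Y) + 5 = 5 + 2*Y*(-3 + Y))
I = 13/3 (I = 13*(⅓) = 13/3 ≈ 4.3333)
y = 8/3 (y = 7 - 1*13/3 = 7 - 13/3 = 8/3 ≈ 2.6667)
M(t) = ½ (M(t) = t/((2*t)) = t*(1/(2*t)) = ½)
(y + M(A(5)))² = (8/3 + ½)² = (19/6)² = 361/36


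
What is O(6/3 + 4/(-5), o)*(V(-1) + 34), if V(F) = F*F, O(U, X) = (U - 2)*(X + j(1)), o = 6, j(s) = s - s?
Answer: -168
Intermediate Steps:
j(s) = 0
O(U, X) = X*(-2 + U) (O(U, X) = (U - 2)*(X + 0) = (-2 + U)*X = X*(-2 + U))
V(F) = F**2
O(6/3 + 4/(-5), o)*(V(-1) + 34) = (6*(-2 + (6/3 + 4/(-5))))*((-1)**2 + 34) = (6*(-2 + (6*(1/3) + 4*(-1/5))))*(1 + 34) = (6*(-2 + (2 - 4/5)))*35 = (6*(-2 + 6/5))*35 = (6*(-4/5))*35 = -24/5*35 = -168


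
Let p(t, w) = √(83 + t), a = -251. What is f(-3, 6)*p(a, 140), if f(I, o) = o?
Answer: 12*I*√42 ≈ 77.769*I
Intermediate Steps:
f(-3, 6)*p(a, 140) = 6*√(83 - 251) = 6*√(-168) = 6*(2*I*√42) = 12*I*√42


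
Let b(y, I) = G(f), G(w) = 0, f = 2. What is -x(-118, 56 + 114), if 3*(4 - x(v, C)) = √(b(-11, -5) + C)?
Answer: -4 + √170/3 ≈ 0.34614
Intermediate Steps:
b(y, I) = 0
x(v, C) = 4 - √C/3 (x(v, C) = 4 - √(0 + C)/3 = 4 - √C/3)
-x(-118, 56 + 114) = -(4 - √(56 + 114)/3) = -(4 - √170/3) = -4 + √170/3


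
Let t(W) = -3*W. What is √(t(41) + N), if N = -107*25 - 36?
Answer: I*√2834 ≈ 53.235*I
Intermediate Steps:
N = -2711 (N = -2675 - 36 = -2711)
√(t(41) + N) = √(-3*41 - 2711) = √(-123 - 2711) = √(-2834) = I*√2834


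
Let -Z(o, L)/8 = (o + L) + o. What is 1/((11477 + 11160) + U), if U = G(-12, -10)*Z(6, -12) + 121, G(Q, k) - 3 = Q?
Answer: 1/22758 ≈ 4.3941e-5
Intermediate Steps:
G(Q, k) = 3 + Q
Z(o, L) = -16*o - 8*L (Z(o, L) = -8*((o + L) + o) = -8*((L + o) + o) = -8*(L + 2*o) = -16*o - 8*L)
U = 121 (U = (3 - 12)*(-16*6 - 8*(-12)) + 121 = -9*(-96 + 96) + 121 = -9*0 + 121 = 0 + 121 = 121)
1/((11477 + 11160) + U) = 1/((11477 + 11160) + 121) = 1/(22637 + 121) = 1/22758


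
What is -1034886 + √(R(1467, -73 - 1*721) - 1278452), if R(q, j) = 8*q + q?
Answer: -1034886 + I*√1265249 ≈ -1.0349e+6 + 1124.8*I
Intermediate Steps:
R(q, j) = 9*q
-1034886 + √(R(1467, -73 - 1*721) - 1278452) = -1034886 + √(9*1467 - 1278452) = -1034886 + √(13203 - 1278452) = -1034886 + √(-1265249) = -1034886 + I*√1265249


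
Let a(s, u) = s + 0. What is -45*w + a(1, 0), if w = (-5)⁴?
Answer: -28124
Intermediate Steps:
w = 625
a(s, u) = s
-45*w + a(1, 0) = -45*625 + 1 = -28125 + 1 = -28124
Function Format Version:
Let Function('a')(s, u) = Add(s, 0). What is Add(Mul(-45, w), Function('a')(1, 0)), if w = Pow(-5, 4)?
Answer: -28124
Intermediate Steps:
w = 625
Function('a')(s, u) = s
Add(Mul(-45, w), Function('a')(1, 0)) = Add(Mul(-45, 625), 1) = Add(-28125, 1) = -28124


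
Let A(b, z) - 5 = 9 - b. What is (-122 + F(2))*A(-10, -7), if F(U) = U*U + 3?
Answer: -2760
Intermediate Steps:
A(b, z) = 14 - b (A(b, z) = 5 + (9 - b) = 14 - b)
F(U) = 3 + U**2 (F(U) = U**2 + 3 = 3 + U**2)
(-122 + F(2))*A(-10, -7) = (-122 + (3 + 2**2))*(14 - 1*(-10)) = (-122 + (3 + 4))*(14 + 10) = (-122 + 7)*24 = -115*24 = -2760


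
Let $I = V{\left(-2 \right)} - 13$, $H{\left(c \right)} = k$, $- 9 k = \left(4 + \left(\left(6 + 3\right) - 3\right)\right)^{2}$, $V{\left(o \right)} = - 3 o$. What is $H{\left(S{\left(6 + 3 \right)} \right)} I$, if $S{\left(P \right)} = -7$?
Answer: $\frac{700}{9} \approx 77.778$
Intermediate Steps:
$k = - \frac{100}{9}$ ($k = - \frac{\left(4 + \left(\left(6 + 3\right) - 3\right)\right)^{2}}{9} = - \frac{\left(4 + \left(9 - 3\right)\right)^{2}}{9} = - \frac{\left(4 + 6\right)^{2}}{9} = - \frac{10^{2}}{9} = \left(- \frac{1}{9}\right) 100 = - \frac{100}{9} \approx -11.111$)
$H{\left(c \right)} = - \frac{100}{9}$
$I = -7$ ($I = \left(-3\right) \left(-2\right) - 13 = 6 - 13 = -7$)
$H{\left(S{\left(6 + 3 \right)} \right)} I = \left(- \frac{100}{9}\right) \left(-7\right) = \frac{700}{9}$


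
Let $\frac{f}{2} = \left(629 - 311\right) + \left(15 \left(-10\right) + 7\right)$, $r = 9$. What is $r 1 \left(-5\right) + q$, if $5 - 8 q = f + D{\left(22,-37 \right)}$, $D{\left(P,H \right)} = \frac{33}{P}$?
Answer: $- \frac{1413}{16} \approx -88.313$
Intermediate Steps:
$f = 350$ ($f = 2 \left(\left(629 - 311\right) + \left(15 \left(-10\right) + 7\right)\right) = 2 \left(318 + \left(-150 + 7\right)\right) = 2 \left(318 - 143\right) = 2 \cdot 175 = 350$)
$q = - \frac{693}{16}$ ($q = \frac{5}{8} - \frac{350 + \frac{33}{22}}{8} = \frac{5}{8} - \frac{350 + 33 \cdot \frac{1}{22}}{8} = \frac{5}{8} - \frac{350 + \frac{3}{2}}{8} = \frac{5}{8} - \frac{703}{16} = - \frac{693}{16} \approx -43.313$)
$r 1 \left(-5\right) + q = 9 \cdot 1 \left(-5\right) - \frac{693}{16} = 9 \left(-5\right) - \frac{693}{16} = -45 - \frac{693}{16} = - \frac{1413}{16}$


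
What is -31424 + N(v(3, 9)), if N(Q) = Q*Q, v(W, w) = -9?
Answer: -31343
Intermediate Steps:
N(Q) = Q²
-31424 + N(v(3, 9)) = -31424 + (-9)² = -31424 + 81 = -31343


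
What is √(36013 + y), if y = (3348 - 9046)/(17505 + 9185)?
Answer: 38*√4441469555/13345 ≈ 189.77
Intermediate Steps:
y = -2849/13345 (y = -5698/26690 = -5698*1/26690 = -2849/13345 ≈ -0.21349)
√(36013 + y) = √(36013 - 2849/13345) = √(480590636/13345) = 38*√4441469555/13345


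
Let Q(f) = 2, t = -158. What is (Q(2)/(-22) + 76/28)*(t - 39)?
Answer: -39794/77 ≈ -516.80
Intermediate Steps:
(Q(2)/(-22) + 76/28)*(t - 39) = (2/(-22) + 76/28)*(-158 - 39) = (2*(-1/22) + 76*(1/28))*(-197) = (-1/11 + 19/7)*(-197) = (202/77)*(-197) = -39794/77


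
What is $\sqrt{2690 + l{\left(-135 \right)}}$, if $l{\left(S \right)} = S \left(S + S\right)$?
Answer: $2 \sqrt{9785} \approx 197.84$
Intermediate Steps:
$l{\left(S \right)} = 2 S^{2}$ ($l{\left(S \right)} = S 2 S = 2 S^{2}$)
$\sqrt{2690 + l{\left(-135 \right)}} = \sqrt{2690 + 2 \left(-135\right)^{2}} = \sqrt{2690 + 2 \cdot 18225} = \sqrt{2690 + 36450} = \sqrt{39140} = 2 \sqrt{9785}$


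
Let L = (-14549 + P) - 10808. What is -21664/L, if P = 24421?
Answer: 2708/117 ≈ 23.145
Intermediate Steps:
L = -936 (L = (-14549 + 24421) - 10808 = 9872 - 10808 = -936)
-21664/L = -21664/(-936) = -21664*(-1/936) = 2708/117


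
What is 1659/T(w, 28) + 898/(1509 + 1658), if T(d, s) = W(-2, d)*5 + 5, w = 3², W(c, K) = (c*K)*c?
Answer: 5420183/585895 ≈ 9.2511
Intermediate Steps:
W(c, K) = K*c² (W(c, K) = (K*c)*c = K*c²)
w = 9
T(d, s) = 5 + 20*d (T(d, s) = (d*(-2)²)*5 + 5 = (d*4)*5 + 5 = (4*d)*5 + 5 = 20*d + 5 = 5 + 20*d)
1659/T(w, 28) + 898/(1509 + 1658) = 1659/(5 + 20*9) + 898/(1509 + 1658) = 1659/(5 + 180) + 898/3167 = 1659/185 + 898*(1/3167) = 1659*(1/185) + 898/3167 = 1659/185 + 898/3167 = 5420183/585895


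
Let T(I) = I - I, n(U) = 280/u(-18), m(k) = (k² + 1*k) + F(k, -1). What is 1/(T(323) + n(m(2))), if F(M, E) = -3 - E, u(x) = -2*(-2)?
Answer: 1/70 ≈ 0.014286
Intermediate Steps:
u(x) = 4
m(k) = -2 + k + k² (m(k) = (k² + 1*k) + (-3 - 1*(-1)) = (k² + k) + (-3 + 1) = (k + k²) - 2 = -2 + k + k²)
n(U) = 70 (n(U) = 280/4 = 280*(¼) = 70)
T(I) = 0
1/(T(323) + n(m(2))) = 1/(0 + 70) = 1/70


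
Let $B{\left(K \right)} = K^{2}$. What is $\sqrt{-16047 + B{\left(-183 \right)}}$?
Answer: $3 \sqrt{1938} \approx 132.07$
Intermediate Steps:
$\sqrt{-16047 + B{\left(-183 \right)}} = \sqrt{-16047 + \left(-183\right)^{2}} = \sqrt{-16047 + 33489} = \sqrt{17442} = 3 \sqrt{1938}$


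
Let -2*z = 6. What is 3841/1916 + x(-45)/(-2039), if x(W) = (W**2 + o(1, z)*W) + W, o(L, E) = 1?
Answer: 4124339/3906724 ≈ 1.0557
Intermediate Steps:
z = -3 (z = -1/2*6 = -3)
x(W) = W**2 + 2*W (x(W) = (W**2 + 1*W) + W = (W**2 + W) + W = (W + W**2) + W = W**2 + 2*W)
3841/1916 + x(-45)/(-2039) = 3841/1916 - 45*(2 - 45)/(-2039) = 3841*(1/1916) - 45*(-43)*(-1/2039) = 3841/1916 + 1935*(-1/2039) = 3841/1916 - 1935/2039 = 4124339/3906724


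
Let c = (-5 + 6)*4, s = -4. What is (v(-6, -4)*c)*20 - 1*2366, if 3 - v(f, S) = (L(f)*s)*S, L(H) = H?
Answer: 5554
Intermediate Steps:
c = 4 (c = 1*4 = 4)
v(f, S) = 3 + 4*S*f (v(f, S) = 3 - f*(-4)*S = 3 - (-4*f)*S = 3 - (-4)*S*f = 3 + 4*S*f)
(v(-6, -4)*c)*20 - 1*2366 = ((3 + 4*(-4)*(-6))*4)*20 - 1*2366 = ((3 + 96)*4)*20 - 2366 = (99*4)*20 - 2366 = 396*20 - 2366 = 7920 - 2366 = 5554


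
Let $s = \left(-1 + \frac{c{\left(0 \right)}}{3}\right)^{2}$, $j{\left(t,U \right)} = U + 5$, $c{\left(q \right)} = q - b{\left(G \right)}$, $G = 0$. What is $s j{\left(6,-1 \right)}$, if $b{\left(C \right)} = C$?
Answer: $4$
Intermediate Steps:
$c{\left(q \right)} = q$ ($c{\left(q \right)} = q - 0 = q + 0 = q$)
$j{\left(t,U \right)} = 5 + U$
$s = 1$ ($s = \left(-1 + \frac{0}{3}\right)^{2} = \left(-1 + 0 \cdot \frac{1}{3}\right)^{2} = \left(-1 + 0\right)^{2} = \left(-1\right)^{2} = 1$)
$s j{\left(6,-1 \right)} = 1 \left(5 - 1\right) = 1 \cdot 4 = 4$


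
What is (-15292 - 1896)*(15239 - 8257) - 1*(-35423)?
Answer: -119971193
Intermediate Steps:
(-15292 - 1896)*(15239 - 8257) - 1*(-35423) = -17188*6982 + 35423 = -120006616 + 35423 = -119971193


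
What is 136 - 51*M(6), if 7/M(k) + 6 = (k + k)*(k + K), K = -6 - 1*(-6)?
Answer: 2873/22 ≈ 130.59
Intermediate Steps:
K = 0 (K = -6 + 6 = 0)
M(k) = 7/(-6 + 2*k**2) (M(k) = 7/(-6 + (k + k)*(k + 0)) = 7/(-6 + (2*k)*k) = 7/(-6 + 2*k**2))
136 - 51*M(6) = 136 - 357/(2*(-3 + 6**2)) = 136 - 357/(2*(-3 + 36)) = 136 - 357/(2*33) = 136 - 51*7/66 = 136 - 119/22 = 2873/22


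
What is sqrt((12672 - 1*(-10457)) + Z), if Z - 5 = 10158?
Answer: 2*sqrt(8323) ≈ 182.46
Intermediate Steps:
Z = 10163 (Z = 5 + 10158 = 10163)
sqrt((12672 - 1*(-10457)) + Z) = sqrt((12672 - 1*(-10457)) + 10163) = sqrt((12672 + 10457) + 10163) = sqrt(23129 + 10163) = sqrt(33292) = 2*sqrt(8323)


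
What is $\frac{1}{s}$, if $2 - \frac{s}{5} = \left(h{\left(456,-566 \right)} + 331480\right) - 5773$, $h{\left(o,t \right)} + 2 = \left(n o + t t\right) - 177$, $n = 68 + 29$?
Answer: $- \frac{1}{3450570} \approx -2.8981 \cdot 10^{-7}$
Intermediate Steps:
$n = 97$
$h{\left(o,t \right)} = -179 + t^{2} + 97 o$ ($h{\left(o,t \right)} = -2 - \left(177 - 97 o - t t\right) = -2 - \left(177 - t^{2} - 97 o\right) = -2 + \left(-177 + t^{2} + 97 o\right) = -179 + t^{2} + 97 o$)
$s = -3450570$ ($s = 10 - 5 \left(\left(\left(-179 + \left(-566\right)^{2} + 97 \cdot 456\right) + 331480\right) - 5773\right) = 10 - 5 \left(\left(\left(-179 + 320356 + 44232\right) + 331480\right) - 5773\right) = 10 - 5 \left(\left(364409 + 331480\right) - 5773\right) = 10 - 5 \left(695889 - 5773\right) = 10 - 3450580 = -3450570$)
$\frac{1}{s} = \frac{1}{-3450570} = - \frac{1}{3450570}$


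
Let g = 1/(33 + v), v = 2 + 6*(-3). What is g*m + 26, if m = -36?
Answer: 406/17 ≈ 23.882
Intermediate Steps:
v = -16 (v = 2 - 18 = -16)
g = 1/17 (g = 1/(33 - 16) = 1/17 ≈ 0.058824)
g*m + 26 = (1/17)*(-36) + 26 = -36/17 + 26 = 406/17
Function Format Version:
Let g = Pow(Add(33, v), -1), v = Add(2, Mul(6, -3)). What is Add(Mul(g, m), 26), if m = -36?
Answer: Rational(406, 17) ≈ 23.882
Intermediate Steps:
v = -16 (v = Add(2, -18) = -16)
g = Rational(1, 17) (g = Pow(Add(33, -16), -1) = Pow(17, -1) = Rational(1, 17) ≈ 0.058824)
Add(Mul(g, m), 26) = Add(Mul(Rational(1, 17), -36), 26) = Add(Rational(-36, 17), 26) = Rational(406, 17)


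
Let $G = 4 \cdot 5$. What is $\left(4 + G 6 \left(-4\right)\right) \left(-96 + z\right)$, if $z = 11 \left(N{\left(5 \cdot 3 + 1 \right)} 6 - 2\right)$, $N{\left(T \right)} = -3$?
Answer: $150416$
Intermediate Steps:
$z = -220$ ($z = 11 \left(\left(-3\right) 6 - 2\right) = 11 \left(-18 - 2\right) = 11 \left(-20\right) = -220$)
$G = 20$
$\left(4 + G 6 \left(-4\right)\right) \left(-96 + z\right) = \left(4 + 20 \cdot 6 \left(-4\right)\right) \left(-96 - 220\right) = \left(4 + 20 \left(-24\right)\right) \left(-316\right) = \left(4 - 480\right) \left(-316\right) = \left(-476\right) \left(-316\right) = 150416$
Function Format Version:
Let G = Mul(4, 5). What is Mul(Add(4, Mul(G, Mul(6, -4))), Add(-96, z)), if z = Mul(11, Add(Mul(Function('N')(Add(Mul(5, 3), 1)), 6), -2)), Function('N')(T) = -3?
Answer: 150416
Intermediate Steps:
z = -220 (z = Mul(11, Add(Mul(-3, 6), -2)) = Mul(11, Add(-18, -2)) = Mul(11, -20) = -220)
G = 20
Mul(Add(4, Mul(G, Mul(6, -4))), Add(-96, z)) = Mul(Add(4, Mul(20, Mul(6, -4))), Add(-96, -220)) = Mul(Add(4, Mul(20, -24)), -316) = Mul(Add(4, -480), -316) = Mul(-476, -316) = 150416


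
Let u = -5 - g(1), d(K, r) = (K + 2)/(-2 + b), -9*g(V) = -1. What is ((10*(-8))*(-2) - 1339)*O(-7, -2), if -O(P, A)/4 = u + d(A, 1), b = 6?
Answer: -24104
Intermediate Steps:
g(V) = ⅑ (g(V) = -⅑*(-1) = ⅑)
d(K, r) = ½ + K/4 (d(K, r) = (K + 2)/(-2 + 6) = (2 + K)/4 = (2 + K)*(¼) = ½ + K/4)
u = -46/9 (u = -5 - 1*⅑ = -5 - ⅑ = -46/9 ≈ -5.1111)
O(P, A) = 166/9 - A (O(P, A) = -4*(-46/9 + (½ + A/4)) = -4*(-83/18 + A/4) = 166/9 - A)
((10*(-8))*(-2) - 1339)*O(-7, -2) = ((10*(-8))*(-2) - 1339)*(166/9 - 1*(-2)) = (-80*(-2) - 1339)*(166/9 + 2) = (160 - 1339)*(184/9) = -1179*184/9 = -24104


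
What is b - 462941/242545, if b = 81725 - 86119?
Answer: -1066205671/242545 ≈ -4395.9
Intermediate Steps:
b = -4394
b - 462941/242545 = -4394 - 462941/242545 = -1066205671/242545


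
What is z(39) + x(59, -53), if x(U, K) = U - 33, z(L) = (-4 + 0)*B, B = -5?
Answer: 46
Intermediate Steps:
z(L) = 20 (z(L) = (-4 + 0)*(-5) = -4*(-5) = 20)
x(U, K) = -33 + U
z(39) + x(59, -53) = 20 + (-33 + 59) = 20 + 26 = 46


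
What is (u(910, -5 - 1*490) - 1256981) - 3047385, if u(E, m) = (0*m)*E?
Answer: -4304366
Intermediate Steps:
u(E, m) = 0 (u(E, m) = 0*E = 0)
(u(910, -5 - 1*490) - 1256981) - 3047385 = (0 - 1256981) - 3047385 = -1256981 - 3047385 = -4304366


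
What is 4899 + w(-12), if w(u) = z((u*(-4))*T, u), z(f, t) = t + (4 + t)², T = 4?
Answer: 4951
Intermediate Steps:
w(u) = u + (4 + u)²
4899 + w(-12) = 4899 + (-12 + (4 - 12)²) = 4899 + (-12 + (-8)²) = 4899 + (-12 + 64) = 4899 + 52 = 4951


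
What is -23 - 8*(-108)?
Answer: 841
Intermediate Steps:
-23 - 8*(-108) = -23 + 864 = 841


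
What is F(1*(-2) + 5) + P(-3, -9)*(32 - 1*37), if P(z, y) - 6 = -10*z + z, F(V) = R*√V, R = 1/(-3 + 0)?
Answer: -165 - √3/3 ≈ -165.58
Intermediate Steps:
R = -⅓ (R = 1/(-3) = -⅓ ≈ -0.33333)
F(V) = -√V/3
P(z, y) = 6 - 9*z (P(z, y) = 6 + (-10*z + z) = 6 - 9*z)
F(1*(-2) + 5) + P(-3, -9)*(32 - 1*37) = -√(1*(-2) + 5)/3 + (6 - 9*(-3))*(32 - 1*37) = -√(-2 + 5)/3 + (6 + 27)*(32 - 37) = -√3/3 + 33*(-5) = -√3/3 - 165 = -165 - √3/3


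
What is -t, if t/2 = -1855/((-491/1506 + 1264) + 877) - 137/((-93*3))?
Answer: 135101854/179891109 ≈ 0.75102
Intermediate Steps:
t = -135101854/179891109 (t = 2*(-1855/((-491/1506 + 1264) + 877) - 137/((-93*3))) = 2*(-1855/((-491*1/1506 + 1264) + 877) - 137/(-279)) = 2*(-1855/((-491/1506 + 1264) + 877) - 137*(-1/279)) = 2*(-1855/(1903093/1506 + 877) + 137/279) = 2*(-1855/3223855/1506 + 137/279) = 2*(-1855*1506/3223855 + 137/279) = 2*(-558726/644771 + 137/279) = 2*(-67550927/179891109) = -135101854/179891109 ≈ -0.75102)
-t = -1*(-135101854/179891109) = 135101854/179891109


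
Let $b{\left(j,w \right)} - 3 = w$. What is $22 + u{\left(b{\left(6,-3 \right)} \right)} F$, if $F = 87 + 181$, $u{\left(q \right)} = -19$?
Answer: $-5070$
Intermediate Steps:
$b{\left(j,w \right)} = 3 + w$
$F = 268$
$22 + u{\left(b{\left(6,-3 \right)} \right)} F = 22 - 5092 = -5070$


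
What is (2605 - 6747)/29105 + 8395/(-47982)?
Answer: -443077919/1396516110 ≈ -0.31727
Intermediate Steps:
(2605 - 6747)/29105 + 8395/(-47982) = -4142*1/29105 + 8395*(-1/47982) = -4142/29105 - 8395/47982 = -443077919/1396516110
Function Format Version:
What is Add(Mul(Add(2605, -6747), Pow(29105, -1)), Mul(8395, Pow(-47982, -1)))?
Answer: Rational(-443077919, 1396516110) ≈ -0.31727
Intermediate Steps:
Add(Mul(Add(2605, -6747), Pow(29105, -1)), Mul(8395, Pow(-47982, -1))) = Add(Mul(-4142, Rational(1, 29105)), Mul(8395, Rational(-1, 47982))) = Add(Rational(-4142, 29105), Rational(-8395, 47982)) = Rational(-443077919, 1396516110)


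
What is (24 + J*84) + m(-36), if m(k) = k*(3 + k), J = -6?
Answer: 708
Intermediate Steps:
(24 + J*84) + m(-36) = (24 - 6*84) - 36*(3 - 36) = (24 - 504) - 36*(-33) = -480 + 1188 = 708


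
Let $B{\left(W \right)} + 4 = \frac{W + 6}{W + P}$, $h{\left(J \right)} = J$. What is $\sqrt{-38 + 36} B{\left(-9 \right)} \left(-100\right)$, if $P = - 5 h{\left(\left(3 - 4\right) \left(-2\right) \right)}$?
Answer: $\frac{7300 i \sqrt{2}}{19} \approx 543.36 i$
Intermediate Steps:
$P = -10$ ($P = - 5 \left(3 - 4\right) \left(-2\right) = - 5 \left(\left(-1\right) \left(-2\right)\right) = \left(-5\right) 2 = -10$)
$B{\left(W \right)} = -4 + \frac{6 + W}{-10 + W}$ ($B{\left(W \right)} = -4 + \frac{W + 6}{W - 10} = -4 + \frac{6 + W}{-10 + W}$)
$\sqrt{-38 + 36} B{\left(-9 \right)} \left(-100\right) = \sqrt{-38 + 36} \frac{46 - -27}{-10 - 9} \left(-100\right) = \sqrt{-2} \frac{46 + 27}{-19} \left(-100\right) = i \sqrt{2} \left(\left(- \frac{1}{19}\right) 73\right) \left(-100\right) = i \sqrt{2} \left(- \frac{73}{19}\right) \left(-100\right) = - \frac{73 i \sqrt{2}}{19} \left(-100\right) = \frac{7300 i \sqrt{2}}{19}$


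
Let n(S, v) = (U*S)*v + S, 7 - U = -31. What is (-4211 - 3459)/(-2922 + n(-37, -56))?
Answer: -590/5829 ≈ -0.10122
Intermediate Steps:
U = 38 (U = 7 - 1*(-31) = 7 + 31 = 38)
n(S, v) = S + 38*S*v (n(S, v) = (38*S)*v + S = 38*S*v + S = S + 38*S*v)
(-4211 - 3459)/(-2922 + n(-37, -56)) = (-4211 - 3459)/(-2922 - 37*(1 + 38*(-56))) = -7670/(-2922 - 37*(1 - 2128)) = -7670/(-2922 - 37*(-2127)) = -7670/(-2922 + 78699) = -7670/75777 = -7670*1/75777 = -590/5829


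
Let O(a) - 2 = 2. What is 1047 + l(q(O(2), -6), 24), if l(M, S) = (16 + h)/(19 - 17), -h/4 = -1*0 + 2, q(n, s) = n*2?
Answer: 1051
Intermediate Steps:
O(a) = 4 (O(a) = 2 + 2 = 4)
q(n, s) = 2*n
h = -8 (h = -4*(-1*0 + 2) = -4*(0 + 2) = -4*2 = -8)
l(M, S) = 4 (l(M, S) = (16 - 8)/(19 - 17) = 8/2 = 8*(½) = 4)
1047 + l(q(O(2), -6), 24) = 1047 + 4 = 1051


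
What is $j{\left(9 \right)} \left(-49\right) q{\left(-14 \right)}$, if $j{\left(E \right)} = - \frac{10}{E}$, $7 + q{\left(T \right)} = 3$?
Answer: $- \frac{1960}{9} \approx -217.78$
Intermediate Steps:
$q{\left(T \right)} = -4$ ($q{\left(T \right)} = -7 + 3 = -4$)
$j{\left(9 \right)} \left(-49\right) q{\left(-14 \right)} = - \frac{10}{9} \left(-49\right) \left(-4\right) = \left(-10\right) \frac{1}{9} \left(-49\right) \left(-4\right) = \left(- \frac{10}{9}\right) \left(-49\right) \left(-4\right) = \frac{490}{9} \left(-4\right) = - \frac{1960}{9}$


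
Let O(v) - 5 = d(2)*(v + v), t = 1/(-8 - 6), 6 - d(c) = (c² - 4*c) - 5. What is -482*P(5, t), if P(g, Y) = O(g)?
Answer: -74710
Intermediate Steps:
d(c) = 11 - c² + 4*c (d(c) = 6 - ((c² - 4*c) - 5) = 6 - (-5 + c² - 4*c) = 6 + (5 - c² + 4*c) = 11 - c² + 4*c)
t = -1/14 (t = 1/(-14) = -1/14 ≈ -0.071429)
O(v) = 5 + 30*v (O(v) = 5 + (11 - 1*2² + 4*2)*(v + v) = 5 + (11 - 1*4 + 8)*(2*v) = 5 + (11 - 4 + 8)*(2*v) = 5 + 15*(2*v) = 5 + 30*v)
P(g, Y) = 5 + 30*g
-482*P(5, t) = -482*(5 + 30*5) = -482*(5 + 150) = -482*155 = -74710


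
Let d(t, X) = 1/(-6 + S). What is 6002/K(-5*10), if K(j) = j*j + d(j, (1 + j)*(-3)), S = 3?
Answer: 18006/7499 ≈ 2.4011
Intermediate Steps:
d(t, X) = -⅓ (d(t, X) = 1/(-6 + 3) = 1/(-3) = -⅓)
K(j) = -⅓ + j² (K(j) = j*j - ⅓ = j² - ⅓ = -⅓ + j²)
6002/K(-5*10) = 6002/(-⅓ + (-5*10)²) = 6002/(-⅓ + (-50)²) = 6002/(-⅓ + 2500) = 6002/(7499/3) = 6002*(3/7499) = 18006/7499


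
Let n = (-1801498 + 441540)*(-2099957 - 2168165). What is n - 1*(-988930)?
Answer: 5804467647806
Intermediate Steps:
n = 5804466658876 (n = -1359958*(-4268122) = 5804466658876)
n - 1*(-988930) = 5804466658876 - 1*(-988930) = 5804466658876 + 988930 = 5804467647806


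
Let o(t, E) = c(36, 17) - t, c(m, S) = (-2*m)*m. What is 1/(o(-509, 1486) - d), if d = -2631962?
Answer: 1/2629879 ≈ 3.8025e-7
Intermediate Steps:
c(m, S) = -2*m²
o(t, E) = -2592 - t (o(t, E) = -2*36² - t = -2*1296 - t = -2592 - t)
1/(o(-509, 1486) - d) = 1/((-2592 - 1*(-509)) - 1*(-2631962)) = 1/((-2592 + 509) + 2631962) = 1/(-2083 + 2631962) = 1/2629879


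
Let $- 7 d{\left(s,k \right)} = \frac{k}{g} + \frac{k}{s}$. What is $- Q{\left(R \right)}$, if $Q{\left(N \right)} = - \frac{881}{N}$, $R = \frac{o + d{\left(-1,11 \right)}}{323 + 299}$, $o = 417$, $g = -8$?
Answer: $\frac{30686992}{23451} \approx 1308.6$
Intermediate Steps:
$d{\left(s,k \right)} = \frac{k}{56} - \frac{k}{7 s}$ ($d{\left(s,k \right)} = - \frac{\frac{k}{-8} + \frac{k}{s}}{7} = - \frac{k \left(- \frac{1}{8}\right) + \frac{k}{s}}{7} = - \frac{- \frac{k}{8} + \frac{k}{s}}{7} = \frac{k}{56} - \frac{k}{7 s}$)
$R = \frac{23451}{34832}$ ($R = \frac{417 + \frac{1}{56} \cdot 11 \frac{1}{-1} \left(-8 - 1\right)}{323 + 299} = \frac{417 + \frac{1}{56} \cdot 11 \left(-1\right) \left(-9\right)}{622} = \left(417 + \frac{99}{56}\right) \frac{1}{622} = \frac{23451}{56} \cdot \frac{1}{622} = \frac{23451}{34832} \approx 0.67326$)
$- Q{\left(R \right)} = - \frac{-881}{\frac{23451}{34832}} = - \frac{\left(-881\right) 34832}{23451} = \left(-1\right) \left(- \frac{30686992}{23451}\right) = \frac{30686992}{23451}$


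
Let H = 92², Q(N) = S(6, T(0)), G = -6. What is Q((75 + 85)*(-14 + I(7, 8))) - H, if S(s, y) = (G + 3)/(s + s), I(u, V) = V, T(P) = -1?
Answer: -33857/4 ≈ -8464.3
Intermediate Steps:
S(s, y) = -3/(2*s) (S(s, y) = (-6 + 3)/(s + s) = -3*1/(2*s) = -3/(2*s))
Q(N) = -¼ (Q(N) = -3/2/6 = -3/2*⅙ = -¼)
H = 8464
Q((75 + 85)*(-14 + I(7, 8))) - H = -¼ - 1*8464 = -¼ - 8464 = -33857/4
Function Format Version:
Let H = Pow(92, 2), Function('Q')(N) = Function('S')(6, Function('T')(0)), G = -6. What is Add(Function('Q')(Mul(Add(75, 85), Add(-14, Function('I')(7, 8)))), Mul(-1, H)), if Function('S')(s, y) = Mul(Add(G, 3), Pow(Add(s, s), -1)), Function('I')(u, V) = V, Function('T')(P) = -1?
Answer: Rational(-33857, 4) ≈ -8464.3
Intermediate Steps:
Function('S')(s, y) = Mul(Rational(-3, 2), Pow(s, -1)) (Function('S')(s, y) = Mul(Add(-6, 3), Pow(Add(s, s), -1)) = Mul(-3, Pow(Mul(2, s), -1)) = Mul(-3, Mul(Rational(1, 2), Pow(s, -1))) = Mul(Rational(-3, 2), Pow(s, -1)))
Function('Q')(N) = Rational(-1, 4) (Function('Q')(N) = Mul(Rational(-3, 2), Pow(6, -1)) = Mul(Rational(-3, 2), Rational(1, 6)) = Rational(-1, 4))
H = 8464
Add(Function('Q')(Mul(Add(75, 85), Add(-14, Function('I')(7, 8)))), Mul(-1, H)) = Add(Rational(-1, 4), Mul(-1, 8464)) = Add(Rational(-1, 4), -8464) = Rational(-33857, 4)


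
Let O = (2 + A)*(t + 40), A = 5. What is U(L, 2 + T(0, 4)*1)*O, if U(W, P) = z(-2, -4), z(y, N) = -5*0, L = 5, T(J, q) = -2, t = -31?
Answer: 0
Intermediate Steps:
z(y, N) = 0
U(W, P) = 0
O = 63 (O = (2 + 5)*(-31 + 40) = 7*9 = 63)
U(L, 2 + T(0, 4)*1)*O = 0*63 = 0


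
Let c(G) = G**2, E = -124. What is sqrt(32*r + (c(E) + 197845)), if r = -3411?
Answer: sqrt(104069) ≈ 322.60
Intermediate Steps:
sqrt(32*r + (c(E) + 197845)) = sqrt(32*(-3411) + ((-124)**2 + 197845)) = sqrt(-109152 + (15376 + 197845)) = sqrt(-109152 + 213221) = sqrt(104069)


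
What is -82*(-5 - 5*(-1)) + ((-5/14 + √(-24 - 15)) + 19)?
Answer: 261/14 + I*√39 ≈ 18.643 + 6.245*I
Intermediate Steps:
-82*(-5 - 5*(-1)) + ((-5/14 + √(-24 - 15)) + 19) = -82*(-5 + 5) + ((-5*1/14 + √(-39)) + 19) = -82*0 + ((-5/14 + I*√39) + 19) = 0 + (261/14 + I*√39) = 261/14 + I*√39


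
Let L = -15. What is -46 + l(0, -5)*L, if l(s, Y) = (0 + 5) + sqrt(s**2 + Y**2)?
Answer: -196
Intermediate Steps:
l(s, Y) = 5 + sqrt(Y**2 + s**2)
-46 + l(0, -5)*L = -46 + (5 + sqrt((-5)**2 + 0**2))*(-15) = -46 + (5 + sqrt(25 + 0))*(-15) = -46 + (5 + sqrt(25))*(-15) = -46 + (5 + 5)*(-15) = -46 + 10*(-15) = -46 - 150 = -196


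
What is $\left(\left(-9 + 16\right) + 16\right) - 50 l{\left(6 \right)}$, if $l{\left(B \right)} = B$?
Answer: $-277$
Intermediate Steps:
$\left(\left(-9 + 16\right) + 16\right) - 50 l{\left(6 \right)} = \left(\left(-9 + 16\right) + 16\right) - 300 = \left(7 + 16\right) - 300 = 23 - 300 = -277$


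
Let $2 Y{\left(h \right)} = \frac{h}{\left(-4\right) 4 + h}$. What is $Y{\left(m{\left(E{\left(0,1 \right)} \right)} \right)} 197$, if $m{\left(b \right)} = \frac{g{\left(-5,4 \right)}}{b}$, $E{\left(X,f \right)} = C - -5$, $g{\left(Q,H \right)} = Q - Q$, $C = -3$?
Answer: $0$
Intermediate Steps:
$g{\left(Q,H \right)} = 0$
$E{\left(X,f \right)} = 2$ ($E{\left(X,f \right)} = -3 - -5 = -3 + 5 = 2$)
$m{\left(b \right)} = 0$ ($m{\left(b \right)} = \frac{0}{b} = 0$)
$Y{\left(h \right)} = \frac{h}{2 \left(-16 + h\right)}$ ($Y{\left(h \right)} = \frac{h \frac{1}{\left(-4\right) 4 + h}}{2} = \frac{h \frac{1}{-16 + h}}{2} = \frac{h}{2 \left(-16 + h\right)}$)
$Y{\left(m{\left(E{\left(0,1 \right)} \right)} \right)} 197 = \frac{1}{2} \cdot 0 \frac{1}{-16 + 0} \cdot 197 = \frac{1}{2} \cdot 0 \frac{1}{-16} \cdot 197 = \frac{1}{2} \cdot 0 \left(- \frac{1}{16}\right) 197 = 0 \cdot 197 = 0$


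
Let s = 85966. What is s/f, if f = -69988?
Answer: -42983/34994 ≈ -1.2283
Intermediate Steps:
s/f = 85966/(-69988) = 85966*(-1/69988) = -42983/34994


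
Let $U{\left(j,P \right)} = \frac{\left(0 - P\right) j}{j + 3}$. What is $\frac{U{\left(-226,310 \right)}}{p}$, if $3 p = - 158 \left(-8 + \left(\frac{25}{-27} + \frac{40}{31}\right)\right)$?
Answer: $- \frac{87960330}{112590247} \approx -0.78124$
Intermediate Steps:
$U{\left(j,P \right)} = - \frac{P j}{3 + j}$ ($U{\left(j,P \right)} = \frac{- P j}{3 + j} = \frac{\left(-1\right) P j}{3 + j} = - \frac{P j}{3 + j}$)
$p = \frac{1009778}{2511}$ ($p = \frac{\left(-158\right) \left(-8 + \left(\frac{25}{-27} + \frac{40}{31}\right)\right)}{3} = \frac{\left(-158\right) \left(-8 + \left(25 \left(- \frac{1}{27}\right) + 40 \cdot \frac{1}{31}\right)\right)}{3} = \frac{\left(-158\right) \left(-8 + \left(- \frac{25}{27} + \frac{40}{31}\right)\right)}{3} = \frac{\left(-158\right) \left(-8 + \frac{305}{837}\right)}{3} = \frac{\left(-158\right) \left(- \frac{6391}{837}\right)}{3} = \frac{1}{3} \cdot \frac{1009778}{837} = \frac{1009778}{2511} \approx 402.14$)
$\frac{U{\left(-226,310 \right)}}{p} = \frac{\left(-1\right) 310 \left(-226\right) \frac{1}{3 - 226}}{\frac{1009778}{2511}} = \left(-1\right) 310 \left(-226\right) \frac{1}{-223} \cdot \frac{2511}{1009778} = \left(-1\right) 310 \left(-226\right) \left(- \frac{1}{223}\right) \frac{2511}{1009778} = \left(- \frac{70060}{223}\right) \frac{2511}{1009778} = - \frac{87960330}{112590247}$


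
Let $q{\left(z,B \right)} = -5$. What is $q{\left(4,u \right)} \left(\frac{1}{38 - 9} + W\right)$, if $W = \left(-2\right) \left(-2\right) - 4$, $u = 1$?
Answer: $- \frac{5}{29} \approx -0.17241$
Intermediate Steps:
$W = 0$ ($W = 4 - 4 = 0$)
$q{\left(4,u \right)} \left(\frac{1}{38 - 9} + W\right) = - 5 \left(\frac{1}{38 - 9} + 0\right) = - 5 \left(\frac{1}{29} + 0\right) = \left(-5\right) \frac{1}{29} = - \frac{5}{29}$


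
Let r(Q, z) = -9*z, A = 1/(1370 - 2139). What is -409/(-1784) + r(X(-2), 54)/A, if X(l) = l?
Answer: 666741865/1784 ≈ 3.7373e+5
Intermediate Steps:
A = -1/769 (A = 1/(-769) = -1/769 ≈ -0.0013004)
-409/(-1784) + r(X(-2), 54)/A = -409/(-1784) + (-9*54)/(-1/769) = -409*(-1/1784) - 486*(-769) = 409/1784 + 373734 = 666741865/1784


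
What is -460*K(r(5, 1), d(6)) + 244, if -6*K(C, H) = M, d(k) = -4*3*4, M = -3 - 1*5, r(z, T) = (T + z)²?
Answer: -1108/3 ≈ -369.33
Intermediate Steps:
M = -8 (M = -3 - 5 = -8)
d(k) = -48 (d(k) = -12*4 = -48)
K(C, H) = 4/3 (K(C, H) = -⅙*(-8) = 4/3)
-460*K(r(5, 1), d(6)) + 244 = -460*4/3 + 244 = -1840/3 + 244 = -1108/3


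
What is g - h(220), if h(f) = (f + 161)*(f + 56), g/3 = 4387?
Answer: -91995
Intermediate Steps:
g = 13161 (g = 3*4387 = 13161)
h(f) = (56 + f)*(161 + f) (h(f) = (161 + f)*(56 + f) = (56 + f)*(161 + f))
g - h(220) = 13161 - (9016 + 220² + 217*220) = 13161 - (9016 + 48400 + 47740) = 13161 - 1*105156 = 13161 - 105156 = -91995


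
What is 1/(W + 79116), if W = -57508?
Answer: 1/21608 ≈ 4.6279e-5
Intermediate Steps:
1/(W + 79116) = 1/(-57508 + 79116) = 1/21608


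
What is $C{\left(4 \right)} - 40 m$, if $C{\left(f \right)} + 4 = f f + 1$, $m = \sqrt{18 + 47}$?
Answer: $13 - 40 \sqrt{65} \approx -309.49$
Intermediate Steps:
$m = \sqrt{65} \approx 8.0623$
$C{\left(f \right)} = -3 + f^{2}$ ($C{\left(f \right)} = -4 + \left(f f + 1\right) = -4 + \left(f^{2} + 1\right) = -4 + \left(1 + f^{2}\right) = -3 + f^{2}$)
$C{\left(4 \right)} - 40 m = \left(-3 + 4^{2}\right) - 40 \sqrt{65} = \left(-3 + 16\right) - 40 \sqrt{65} = 13 - 40 \sqrt{65}$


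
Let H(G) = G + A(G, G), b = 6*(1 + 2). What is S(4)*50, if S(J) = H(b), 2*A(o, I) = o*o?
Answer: 9000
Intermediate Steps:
A(o, I) = o²/2 (A(o, I) = (o*o)/2 = o²/2)
b = 18 (b = 6*3 = 18)
H(G) = G + G²/2
S(J) = 180 (S(J) = (½)*18*(2 + 18) = (½)*18*20 = 180)
S(4)*50 = 180*50 = 9000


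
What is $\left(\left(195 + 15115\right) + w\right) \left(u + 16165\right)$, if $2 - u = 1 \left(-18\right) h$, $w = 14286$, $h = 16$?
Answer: $487002180$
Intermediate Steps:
$u = 290$ ($u = 2 - 1 \left(-18\right) 16 = 2 - \left(-18\right) 16 = 2 - -288 = 2 + 288 = 290$)
$\left(\left(195 + 15115\right) + w\right) \left(u + 16165\right) = \left(\left(195 + 15115\right) + 14286\right) \left(290 + 16165\right) = \left(15310 + 14286\right) 16455 = 29596 \cdot 16455 = 487002180$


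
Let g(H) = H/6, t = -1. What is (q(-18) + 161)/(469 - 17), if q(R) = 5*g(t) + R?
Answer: 853/2712 ≈ 0.31453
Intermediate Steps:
g(H) = H/6 (g(H) = H*(⅙) = H/6)
q(R) = -⅚ + R (q(R) = 5*((⅙)*(-1)) + R = 5*(-⅙) + R = -⅚ + R)
(q(-18) + 161)/(469 - 17) = ((-⅚ - 18) + 161)/(469 - 17) = (-113/6 + 161)/452 = (853/6)*(1/452) = 853/2712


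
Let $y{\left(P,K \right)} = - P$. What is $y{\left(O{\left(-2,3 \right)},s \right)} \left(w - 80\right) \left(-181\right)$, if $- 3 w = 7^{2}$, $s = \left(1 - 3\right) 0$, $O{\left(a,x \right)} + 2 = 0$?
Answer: $\frac{104618}{3} \approx 34873.0$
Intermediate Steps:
$O{\left(a,x \right)} = -2$ ($O{\left(a,x \right)} = -2 + 0 = -2$)
$s = 0$ ($s = \left(-2\right) 0 = 0$)
$w = - \frac{49}{3}$ ($w = - \frac{7^{2}}{3} = \left(- \frac{1}{3}\right) 49 = - \frac{49}{3} \approx -16.333$)
$y{\left(O{\left(-2,3 \right)},s \right)} \left(w - 80\right) \left(-181\right) = \left(-1\right) \left(-2\right) \left(- \frac{49}{3} - 80\right) \left(-181\right) = 2 \left(- \frac{49}{3} - 80\right) \left(-181\right) = 2 \left(- \frac{289}{3}\right) \left(-181\right) = \left(- \frac{578}{3}\right) \left(-181\right) = \frac{104618}{3}$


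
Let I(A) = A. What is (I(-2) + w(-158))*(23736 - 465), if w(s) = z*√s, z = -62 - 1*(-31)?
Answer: -46542 - 721401*I*√158 ≈ -46542.0 - 9.0679e+6*I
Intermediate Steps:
z = -31 (z = -62 + 31 = -31)
w(s) = -31*√s
(I(-2) + w(-158))*(23736 - 465) = (-2 - 31*I*√158)*(23736 - 465) = (-2 - 31*I*√158)*23271 = -46542 - 721401*I*√158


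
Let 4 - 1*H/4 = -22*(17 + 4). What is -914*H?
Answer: -1703696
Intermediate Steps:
H = 1864 (H = 16 - (-88)*(17 + 4) = 16 - (-88)*21 = 16 - 4*(-462) = 16 + 1848 = 1864)
-914*H = -914*1864 = -1703696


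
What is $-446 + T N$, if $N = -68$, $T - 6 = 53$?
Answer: $-4458$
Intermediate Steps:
$T = 59$ ($T = 6 + 53 = 59$)
$-446 + T N = -446 + 59 \left(-68\right) = -446 - 4012 = -4458$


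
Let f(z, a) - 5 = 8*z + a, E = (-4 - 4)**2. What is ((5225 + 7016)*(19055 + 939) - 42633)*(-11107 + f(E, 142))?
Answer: -2556666566608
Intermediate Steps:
E = 64 (E = (-8)**2 = 64)
f(z, a) = 5 + a + 8*z (f(z, a) = 5 + (8*z + a) = 5 + (a + 8*z) = 5 + a + 8*z)
((5225 + 7016)*(19055 + 939) - 42633)*(-11107 + f(E, 142)) = ((5225 + 7016)*(19055 + 939) - 42633)*(-11107 + (5 + 142 + 8*64)) = (12241*19994 - 42633)*(-11107 + (5 + 142 + 512)) = (244746554 - 42633)*(-11107 + 659) = 244703921*(-10448) = -2556666566608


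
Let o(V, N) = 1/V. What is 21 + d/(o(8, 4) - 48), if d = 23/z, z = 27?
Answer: 216977/10341 ≈ 20.982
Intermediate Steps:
d = 23/27 ≈ 0.85185
21 + d/(o(8, 4) - 48) = 21 + (23/27)/(1/8 - 48) = 21 + (23/27)/(-383/8) = 21 - 8/383*23/27 = 21 - 184/10341 = 216977/10341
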